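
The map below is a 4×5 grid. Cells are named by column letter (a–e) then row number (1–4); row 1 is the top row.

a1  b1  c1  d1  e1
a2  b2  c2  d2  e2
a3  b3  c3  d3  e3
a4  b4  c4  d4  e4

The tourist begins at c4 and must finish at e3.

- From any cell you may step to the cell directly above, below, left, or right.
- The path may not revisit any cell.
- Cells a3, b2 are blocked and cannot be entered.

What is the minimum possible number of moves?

The Manhattan distance from c4 to e3 is |4−3| + |3−5| = 3, so at least 3 moves are needed.
A route of 3 moves achieves this: c4 → c3 → d3 → e3.
Since 3 matches the lower bound, it is optimal.

3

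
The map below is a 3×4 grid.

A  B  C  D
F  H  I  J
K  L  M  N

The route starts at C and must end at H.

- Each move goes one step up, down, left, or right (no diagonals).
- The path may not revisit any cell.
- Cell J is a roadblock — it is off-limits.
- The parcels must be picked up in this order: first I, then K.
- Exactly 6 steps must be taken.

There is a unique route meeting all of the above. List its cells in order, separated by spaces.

C I M L K F H

The waypoints must appear in the order I, K, with no cell reused.
Route from C: 2× down (reaching M), 2× left (reaching K), up to F, right to H — 6 moves in all.
Check: order respected (I at step 1, K at step 4); 6 moves as required.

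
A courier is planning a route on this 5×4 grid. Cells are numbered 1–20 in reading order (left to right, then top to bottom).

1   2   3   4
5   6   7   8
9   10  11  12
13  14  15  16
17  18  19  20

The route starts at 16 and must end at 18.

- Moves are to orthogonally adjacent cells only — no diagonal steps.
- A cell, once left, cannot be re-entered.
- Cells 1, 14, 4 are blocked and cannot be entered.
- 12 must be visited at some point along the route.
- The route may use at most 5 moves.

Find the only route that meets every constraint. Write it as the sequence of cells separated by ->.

16 -> 12 -> 11 -> 15 -> 19 -> 18

The budget equals the shortest possible length, so every move has to be on a shortest route through the required cells.
Route from 16: up to 12, left to 11, 2× down (reaching 19), left to 18 — 5 moves in all.
Check: all required cells visited; 5 ≤ 5 moves.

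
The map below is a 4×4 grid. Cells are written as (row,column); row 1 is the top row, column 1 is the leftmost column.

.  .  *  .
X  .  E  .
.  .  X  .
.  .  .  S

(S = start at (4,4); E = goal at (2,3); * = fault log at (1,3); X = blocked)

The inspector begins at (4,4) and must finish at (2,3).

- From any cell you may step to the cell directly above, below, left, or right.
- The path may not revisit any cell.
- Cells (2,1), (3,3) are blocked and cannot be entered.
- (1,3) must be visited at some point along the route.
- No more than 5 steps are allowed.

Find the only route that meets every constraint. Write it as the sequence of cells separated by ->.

Any route must reach (1,3) and still end at (2,3) within 5 moves, so the order of the required stops is forced.
Route from (4,4): up 3 to (1,4), left 1 to (1,3), down 1 to (2,3) — 5 moves in all.
Check: all required cells visited; 5 ≤ 5 moves.

(4,4) -> (3,4) -> (2,4) -> (1,4) -> (1,3) -> (2,3)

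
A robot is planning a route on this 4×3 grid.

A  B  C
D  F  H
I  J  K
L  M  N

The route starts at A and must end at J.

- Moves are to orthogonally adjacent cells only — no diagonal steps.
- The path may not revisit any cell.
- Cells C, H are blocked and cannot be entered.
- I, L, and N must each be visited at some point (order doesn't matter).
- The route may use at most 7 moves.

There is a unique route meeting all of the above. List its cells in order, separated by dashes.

A - D - I - L - M - N - K - J

Any route must reach I, L, and N and still end at J within 7 moves, so the order of the required stops is forced.
Route from A: 3× down (reaching L), 2× right (reaching N), up to K, left to J — 7 moves in all.
Check: all required cells visited; 7 ≤ 7 moves.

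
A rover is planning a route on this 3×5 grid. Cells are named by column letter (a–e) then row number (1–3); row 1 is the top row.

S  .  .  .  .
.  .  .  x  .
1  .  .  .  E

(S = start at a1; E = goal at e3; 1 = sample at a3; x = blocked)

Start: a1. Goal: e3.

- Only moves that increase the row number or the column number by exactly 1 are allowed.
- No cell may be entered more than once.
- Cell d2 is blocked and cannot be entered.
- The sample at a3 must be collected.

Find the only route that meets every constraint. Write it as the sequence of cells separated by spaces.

Moves only go right or down, so the column and row indices never decrease.
Route from a1: 2× down (reaching a3), 4× right (reaching e3) — 6 moves in all.
Check: all required cells visited.

a1 a2 a3 b3 c3 d3 e3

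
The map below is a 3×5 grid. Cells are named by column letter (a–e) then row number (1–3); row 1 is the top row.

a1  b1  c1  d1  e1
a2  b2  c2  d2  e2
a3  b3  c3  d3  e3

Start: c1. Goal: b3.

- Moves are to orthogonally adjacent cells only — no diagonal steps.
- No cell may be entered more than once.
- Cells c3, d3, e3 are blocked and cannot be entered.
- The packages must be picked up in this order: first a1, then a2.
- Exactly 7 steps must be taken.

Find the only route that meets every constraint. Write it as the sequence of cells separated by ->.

c1 -> c2 -> b2 -> b1 -> a1 -> a2 -> a3 -> b3

The waypoints must appear in the order a1, a2, with no cell reused.
Route from c1: down to c2, left to b2, up to b1, left to a1, 2× down (reaching a3), right to b3 — 7 moves in all.
Check: order respected (a1 at step 4, a2 at step 5); 7 moves as required.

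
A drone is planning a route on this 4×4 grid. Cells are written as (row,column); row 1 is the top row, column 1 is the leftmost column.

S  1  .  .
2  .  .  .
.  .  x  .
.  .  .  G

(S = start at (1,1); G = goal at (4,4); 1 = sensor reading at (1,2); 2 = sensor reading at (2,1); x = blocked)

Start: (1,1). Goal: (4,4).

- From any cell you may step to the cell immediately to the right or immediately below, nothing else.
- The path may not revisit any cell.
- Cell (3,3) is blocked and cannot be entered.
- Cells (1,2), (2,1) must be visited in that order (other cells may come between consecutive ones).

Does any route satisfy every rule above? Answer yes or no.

no

(2,1) lies to the left of (1,2), so going from (1,2) to (2,1) would need a leftward move — but moves only go right/down, so (1,2) cannot be visited before (2,1).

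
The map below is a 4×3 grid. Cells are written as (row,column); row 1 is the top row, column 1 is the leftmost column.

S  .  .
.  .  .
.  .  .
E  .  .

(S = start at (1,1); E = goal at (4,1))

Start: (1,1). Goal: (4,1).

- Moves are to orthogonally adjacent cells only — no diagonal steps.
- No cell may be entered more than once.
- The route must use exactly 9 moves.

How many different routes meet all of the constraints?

Need simple routes of exactly 9 moves from (1,1) to (4,1) (Manhattan distance 3, so 3 moves are spent on a detour and 3 undoing it).
Branch systematically from the start, pruning whenever the remaining move budget drops below the Manhattan distance to (4,1) or differs from it in parity. Grouping the completions by first move — via (2,1): 5; via (1,2): 6 — and summing: 5 + 6 = 11.
That gives 11 routes.

11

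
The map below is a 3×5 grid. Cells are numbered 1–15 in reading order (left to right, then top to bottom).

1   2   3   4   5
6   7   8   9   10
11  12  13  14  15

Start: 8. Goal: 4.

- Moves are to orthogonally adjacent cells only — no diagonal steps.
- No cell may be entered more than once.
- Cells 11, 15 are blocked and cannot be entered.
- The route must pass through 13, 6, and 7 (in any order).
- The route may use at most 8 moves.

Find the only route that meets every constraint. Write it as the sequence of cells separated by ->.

The budget equals the shortest possible length, so every move has to be on a shortest route through the required cells.
Route from 8: down to 13, left to 12, up to 7, left to 6, up to 1, 3× right (reaching 4) — 8 moves in all.
Check: all required cells visited; 8 ≤ 8 moves.

8 -> 13 -> 12 -> 7 -> 6 -> 1 -> 2 -> 3 -> 4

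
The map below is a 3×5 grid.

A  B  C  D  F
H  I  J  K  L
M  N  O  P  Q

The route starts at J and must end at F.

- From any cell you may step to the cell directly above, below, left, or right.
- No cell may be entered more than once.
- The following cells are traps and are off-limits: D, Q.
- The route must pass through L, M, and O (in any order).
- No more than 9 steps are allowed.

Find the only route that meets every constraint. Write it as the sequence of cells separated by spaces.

Any route must reach L, M, and O and still end at F within 9 moves, so the order of the required stops is forced.
Route from J: left 2 to H, down 1 to M, right 3 to P, up 1 to K, right 1 to L, up 1 to F — 9 moves in all.
Check: all required cells visited; 9 ≤ 9 moves.

J I H M N O P K L F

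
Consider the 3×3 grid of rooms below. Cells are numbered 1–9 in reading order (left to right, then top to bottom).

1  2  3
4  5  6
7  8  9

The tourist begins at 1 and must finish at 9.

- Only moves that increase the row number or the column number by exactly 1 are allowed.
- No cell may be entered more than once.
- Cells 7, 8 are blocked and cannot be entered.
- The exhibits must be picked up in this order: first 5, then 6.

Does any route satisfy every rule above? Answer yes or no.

One route that works: 1 → 4 → 5 → 6 → 9.

yes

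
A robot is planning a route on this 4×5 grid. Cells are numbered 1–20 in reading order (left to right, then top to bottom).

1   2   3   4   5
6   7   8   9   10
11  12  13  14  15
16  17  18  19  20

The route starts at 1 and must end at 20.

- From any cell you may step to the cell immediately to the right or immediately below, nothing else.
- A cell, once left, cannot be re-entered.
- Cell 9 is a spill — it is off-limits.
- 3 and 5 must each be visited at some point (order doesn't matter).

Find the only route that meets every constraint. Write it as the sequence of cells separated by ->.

1 -> 2 -> 3 -> 4 -> 5 -> 10 -> 15 -> 20

Moves only go right or down, so the column and row indices never decrease.
Route from 1: 4× right (reaching 5), 3× down (reaching 20) — 7 moves in all.
Check: all required cells visited.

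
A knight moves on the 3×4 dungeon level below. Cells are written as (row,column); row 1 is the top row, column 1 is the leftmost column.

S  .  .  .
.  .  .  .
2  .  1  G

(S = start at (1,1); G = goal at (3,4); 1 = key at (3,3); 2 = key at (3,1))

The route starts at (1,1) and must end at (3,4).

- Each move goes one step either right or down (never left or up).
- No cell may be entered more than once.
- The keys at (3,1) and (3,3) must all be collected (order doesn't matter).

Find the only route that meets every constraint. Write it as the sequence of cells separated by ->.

Moves only go right or down, so the column and row indices never decrease.
Route from (1,1): down 2 to (3,1), right 3 to (3,4) — 5 moves in all.
Check: all required cells visited.

(1,1) -> (2,1) -> (3,1) -> (3,2) -> (3,3) -> (3,4)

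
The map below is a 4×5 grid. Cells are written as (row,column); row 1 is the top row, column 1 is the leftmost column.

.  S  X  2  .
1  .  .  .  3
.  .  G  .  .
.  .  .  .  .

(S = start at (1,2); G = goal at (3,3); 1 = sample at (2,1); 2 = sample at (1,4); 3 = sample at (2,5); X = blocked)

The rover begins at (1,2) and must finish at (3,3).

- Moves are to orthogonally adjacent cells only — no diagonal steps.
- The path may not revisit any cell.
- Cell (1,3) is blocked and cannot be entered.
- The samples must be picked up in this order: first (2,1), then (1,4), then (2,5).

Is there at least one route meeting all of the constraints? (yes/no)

One route that works: (1,2) → (1,1) → (2,1) → (2,2) → (2,3) → (2,4) → (1,4) → (1,5) → (2,5) → (3,5) → (3,4) → (3,3).

yes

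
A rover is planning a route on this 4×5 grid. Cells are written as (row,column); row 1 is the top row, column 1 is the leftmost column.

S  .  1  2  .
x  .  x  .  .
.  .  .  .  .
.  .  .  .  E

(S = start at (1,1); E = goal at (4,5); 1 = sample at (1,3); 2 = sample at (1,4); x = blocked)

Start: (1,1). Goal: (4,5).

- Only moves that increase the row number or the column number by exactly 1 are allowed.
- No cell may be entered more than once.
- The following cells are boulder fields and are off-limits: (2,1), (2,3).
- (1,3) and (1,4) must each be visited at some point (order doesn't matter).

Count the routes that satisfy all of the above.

A right/down-only route from (1,1) to (4,5) makes exactly 3 down-moves and 4 right-moves in some order.
With no other constraints that would be C(7,3) = 35 routes.
A monotone route can only reach the required cells in the order (1,3), (1,4), so split there and multiply the segment counts (each segment already excludes blocked cells): (1,1)→(1,3): 1; (1,3)→(1,4): 1; (1,4)→(4,5): 4; product = 4.
That gives 4 routes.

4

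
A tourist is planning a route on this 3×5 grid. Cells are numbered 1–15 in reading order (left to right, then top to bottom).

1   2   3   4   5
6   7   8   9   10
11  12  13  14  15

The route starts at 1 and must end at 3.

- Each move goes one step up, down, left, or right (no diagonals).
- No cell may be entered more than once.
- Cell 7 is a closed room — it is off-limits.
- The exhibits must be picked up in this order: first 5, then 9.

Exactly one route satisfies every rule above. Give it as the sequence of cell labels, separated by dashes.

The waypoints must appear in the order 5, 9, with no cell reused.
Route from 1: 2× down (reaching 11), 4× right (reaching 15), 2× up (reaching 5), left to 4, down to 9, left to 8, up to 3 — 12 moves in all.
Check: order respected (5 at step 8, 9 at step 10).

1 - 6 - 11 - 12 - 13 - 14 - 15 - 10 - 5 - 4 - 9 - 8 - 3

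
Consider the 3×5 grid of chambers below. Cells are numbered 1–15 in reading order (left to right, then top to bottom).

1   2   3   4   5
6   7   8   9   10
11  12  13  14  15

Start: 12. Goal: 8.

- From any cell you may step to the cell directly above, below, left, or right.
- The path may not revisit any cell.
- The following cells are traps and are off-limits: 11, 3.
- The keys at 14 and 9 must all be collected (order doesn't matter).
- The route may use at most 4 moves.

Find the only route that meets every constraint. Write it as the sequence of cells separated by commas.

12, 13, 14, 9, 8

Any route must reach 14 and 9 and still end at 8 within 4 moves, so the order of the required stops is forced.
Route from 12: right 2 to 14, up 1 to 9, left 1 to 8 — 4 moves in all.
Check: all required cells visited; 4 ≤ 4 moves.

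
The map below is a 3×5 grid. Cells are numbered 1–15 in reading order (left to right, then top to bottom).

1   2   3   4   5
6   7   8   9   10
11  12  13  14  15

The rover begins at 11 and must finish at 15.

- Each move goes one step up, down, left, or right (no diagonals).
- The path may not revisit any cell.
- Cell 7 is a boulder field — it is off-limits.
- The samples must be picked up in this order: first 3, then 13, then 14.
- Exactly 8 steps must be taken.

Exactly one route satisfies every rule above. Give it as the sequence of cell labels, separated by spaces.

The waypoints must appear in the order 3, 13, 14, with no cell reused.
Route from 11: 2× up (reaching 1), 2× right (reaching 3), 2× down (reaching 13), 2× right (reaching 15) — 8 moves in all.
Check: order respected (3 at step 4, 13 at step 6, 14 at step 7); 8 moves as required.

11 6 1 2 3 8 13 14 15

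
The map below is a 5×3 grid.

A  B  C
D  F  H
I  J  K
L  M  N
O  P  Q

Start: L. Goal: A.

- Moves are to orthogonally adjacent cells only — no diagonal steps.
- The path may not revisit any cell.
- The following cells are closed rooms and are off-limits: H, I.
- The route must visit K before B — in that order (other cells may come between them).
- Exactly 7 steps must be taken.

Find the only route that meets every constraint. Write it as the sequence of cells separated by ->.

L -> M -> N -> K -> J -> F -> B -> A

The waypoints must appear in the order K, B, with no cell reused.
Route from L: right 2 to N, up 1 to K, left 1 to J, up 2 to B, left 1 to A — 7 moves in all.
Check: order respected (K at step 3, B at step 6); 7 moves as required.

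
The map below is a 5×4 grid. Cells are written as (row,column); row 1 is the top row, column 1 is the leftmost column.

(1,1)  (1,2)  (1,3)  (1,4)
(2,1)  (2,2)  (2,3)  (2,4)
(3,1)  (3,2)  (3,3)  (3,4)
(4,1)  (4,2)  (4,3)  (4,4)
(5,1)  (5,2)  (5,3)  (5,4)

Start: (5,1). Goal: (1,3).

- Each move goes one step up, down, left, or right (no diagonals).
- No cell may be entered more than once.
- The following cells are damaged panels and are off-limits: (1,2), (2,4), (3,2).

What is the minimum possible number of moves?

6

The Manhattan distance from (5,1) to (1,3) is |5−1| + |1−3| = 6, so at least 6 moves are needed.
A route of 6 moves achieves this: (5,1) → (4,1) → (3,1) → (2,1) → (2,2) → (2,3) → (1,3).
Since 6 matches the lower bound, it is optimal.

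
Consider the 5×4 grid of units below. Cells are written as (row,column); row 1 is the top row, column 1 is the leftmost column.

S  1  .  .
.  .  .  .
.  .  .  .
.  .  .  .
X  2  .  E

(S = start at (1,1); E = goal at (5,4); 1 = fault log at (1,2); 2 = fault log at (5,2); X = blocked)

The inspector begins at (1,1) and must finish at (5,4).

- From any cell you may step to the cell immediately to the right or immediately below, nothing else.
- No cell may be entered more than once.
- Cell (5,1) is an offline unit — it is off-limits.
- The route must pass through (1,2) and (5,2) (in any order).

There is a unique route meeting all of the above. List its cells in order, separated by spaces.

Moves only go right or down, so the column and row indices never decrease.
Route from (1,1): right to (1,2), 4× down (reaching (5,2)), 2× right (reaching (5,4)) — 7 moves in all.
Check: all required cells visited.

(1,1) (1,2) (2,2) (3,2) (4,2) (5,2) (5,3) (5,4)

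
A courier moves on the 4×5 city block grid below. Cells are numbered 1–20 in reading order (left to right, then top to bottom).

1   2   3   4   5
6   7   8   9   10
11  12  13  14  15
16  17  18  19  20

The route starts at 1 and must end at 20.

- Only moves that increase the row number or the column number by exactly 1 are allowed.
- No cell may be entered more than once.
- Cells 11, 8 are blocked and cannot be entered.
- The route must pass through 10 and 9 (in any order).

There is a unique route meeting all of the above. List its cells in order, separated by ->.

1 -> 2 -> 3 -> 4 -> 9 -> 10 -> 15 -> 20

Moves only go right or down, so the column and row indices never decrease.
Route from 1: 3× right (reaching 4), down to 9, right to 10, 2× down (reaching 20) — 7 moves in all.
Check: all required cells visited.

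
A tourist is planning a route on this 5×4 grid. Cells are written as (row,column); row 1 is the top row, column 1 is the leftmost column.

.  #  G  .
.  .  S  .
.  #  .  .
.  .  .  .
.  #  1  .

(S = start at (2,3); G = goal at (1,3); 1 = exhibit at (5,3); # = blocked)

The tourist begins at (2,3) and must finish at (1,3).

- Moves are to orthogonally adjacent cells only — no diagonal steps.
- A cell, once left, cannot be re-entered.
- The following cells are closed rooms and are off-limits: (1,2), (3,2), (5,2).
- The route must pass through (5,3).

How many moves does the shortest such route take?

9

Any route passes through (5,3) somewhere between (2,3) and (1,3). Summing Manhattan distances along the two legs ((2,3) → (5,3) → (1,3)) gives a lower bound of 3 + 4 = 7 moves.
The shortest route satisfying every rule uses 9 moves: (2,3) → (3,3) → (4,3) → (5,3) → (5,4) → (4,4) → (3,4) → (2,4) → (1,4) → (1,3).
The no-revisit rule (legs can't share cells) pushes the minimum above the 7-move bound; an exhaustive check rules out every length from 7 to 8, leaving 9 as the minimum.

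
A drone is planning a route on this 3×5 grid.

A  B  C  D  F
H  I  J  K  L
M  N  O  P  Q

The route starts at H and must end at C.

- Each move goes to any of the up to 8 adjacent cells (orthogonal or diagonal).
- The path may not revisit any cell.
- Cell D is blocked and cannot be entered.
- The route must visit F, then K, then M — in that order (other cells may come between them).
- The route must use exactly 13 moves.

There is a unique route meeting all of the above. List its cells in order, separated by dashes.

The waypoints must appear in the order F, K, M, with no cell reused.
Route from H: up to A, right to B, 2× down-right (reaching P), right to Q, 2× up (reaching F), 2× down-left (reaching O), 2× left (reaching M), 2× up-right (reaching C) — 13 moves in all.
Check: order respected (F at step 7, K at step 8, M at step 11); 13 moves as required.

H - A - B - J - P - Q - L - F - K - O - N - M - I - C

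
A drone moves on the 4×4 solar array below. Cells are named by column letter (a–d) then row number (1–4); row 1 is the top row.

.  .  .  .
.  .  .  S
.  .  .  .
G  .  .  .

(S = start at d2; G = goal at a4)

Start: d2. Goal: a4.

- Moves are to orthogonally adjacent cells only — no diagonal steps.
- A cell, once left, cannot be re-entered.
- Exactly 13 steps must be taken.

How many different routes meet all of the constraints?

Need simple routes of exactly 13 moves from d2 to a4 (Manhattan distance 5, so 4 moves are spent on a detour and 4 undoing it).
Branch systematically from the start, pruning whenever the remaining move budget drops below the Manhattan distance to a4 or differs from it in parity. Grouping the completions by first move — via d1: 11; via d3: 11; via c2: 5 — and summing: 11 + 11 + 5 = 27.
That gives 27 routes.

27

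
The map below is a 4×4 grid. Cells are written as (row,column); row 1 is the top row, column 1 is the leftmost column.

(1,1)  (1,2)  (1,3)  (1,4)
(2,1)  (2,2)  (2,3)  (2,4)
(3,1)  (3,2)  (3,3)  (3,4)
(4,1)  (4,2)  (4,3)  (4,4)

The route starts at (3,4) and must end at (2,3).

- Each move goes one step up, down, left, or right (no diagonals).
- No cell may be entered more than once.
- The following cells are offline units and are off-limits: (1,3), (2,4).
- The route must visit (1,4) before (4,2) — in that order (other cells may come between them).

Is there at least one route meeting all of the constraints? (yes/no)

no

The blocked cells wall (1,4) off from (3,4) completely — no sequence of moves reaches it at all, so no route can satisfy the rules.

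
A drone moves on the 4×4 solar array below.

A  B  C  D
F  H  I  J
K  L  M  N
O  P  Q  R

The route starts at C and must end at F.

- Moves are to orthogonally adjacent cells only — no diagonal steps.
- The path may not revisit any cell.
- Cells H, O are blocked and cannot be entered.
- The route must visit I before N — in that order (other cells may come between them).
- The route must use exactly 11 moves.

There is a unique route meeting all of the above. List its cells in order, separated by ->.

The waypoints must appear in the order I, N, with no cell reused.
Route from C: right to D, down to J, left to I, down to M, right to N, down to R, 2× left (reaching P), up to L, left to K, up to F — 11 moves in all.
Check: order respected (I at step 3, N at step 5); 11 moves as required.

C -> D -> J -> I -> M -> N -> R -> Q -> P -> L -> K -> F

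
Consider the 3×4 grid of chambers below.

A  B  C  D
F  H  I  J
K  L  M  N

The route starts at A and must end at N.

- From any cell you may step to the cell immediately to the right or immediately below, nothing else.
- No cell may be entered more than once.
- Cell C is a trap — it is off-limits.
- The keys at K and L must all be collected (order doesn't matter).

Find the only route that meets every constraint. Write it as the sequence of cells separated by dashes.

Moves only go right or down, so the column and row indices never decrease.
Route from A: 2× down (reaching K), 3× right (reaching N) — 5 moves in all.
Check: all required cells visited.

A - F - K - L - M - N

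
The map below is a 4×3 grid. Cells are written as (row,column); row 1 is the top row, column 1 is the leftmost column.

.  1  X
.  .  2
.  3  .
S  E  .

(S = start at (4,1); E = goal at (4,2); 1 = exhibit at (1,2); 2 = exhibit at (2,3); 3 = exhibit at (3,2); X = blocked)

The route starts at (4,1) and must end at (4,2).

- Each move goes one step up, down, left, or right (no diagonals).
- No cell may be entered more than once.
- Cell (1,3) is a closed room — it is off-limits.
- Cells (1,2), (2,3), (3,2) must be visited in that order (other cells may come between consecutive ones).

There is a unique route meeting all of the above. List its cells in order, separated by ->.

The waypoints must appear in the order (1,2), (2,3), (3,2), with no cell reused.
Route from (4,1): up 3 to (1,1), right 1 to (1,2), down 1 to (2,2), right 1 to (2,3), down 1 to (3,3), left 1 to (3,2), down 1 to (4,2) — 9 moves in all.
Check: order respected (1 at step 4, 2 at step 6, 3 at step 8).

(4,1) -> (3,1) -> (2,1) -> (1,1) -> (1,2) -> (2,2) -> (2,3) -> (3,3) -> (3,2) -> (4,2)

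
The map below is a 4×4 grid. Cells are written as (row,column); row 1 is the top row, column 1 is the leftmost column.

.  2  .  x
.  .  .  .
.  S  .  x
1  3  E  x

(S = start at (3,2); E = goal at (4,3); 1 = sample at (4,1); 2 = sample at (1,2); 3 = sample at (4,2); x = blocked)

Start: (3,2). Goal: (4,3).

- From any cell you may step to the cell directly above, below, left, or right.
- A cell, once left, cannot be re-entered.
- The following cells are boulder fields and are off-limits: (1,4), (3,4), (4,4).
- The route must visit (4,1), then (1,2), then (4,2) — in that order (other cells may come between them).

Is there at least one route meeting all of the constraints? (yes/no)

no

Ignoring the required order, 8 revisit-free routes from (3,2) to (4,3) pass through all of (4,1), (1,2), and (4,2); the waypoint orders that occur are (1,2) → (4,1) → (4,2) (5); (4,2) → (4,1) → (1,2) (3) — never (4,1) → (1,2) → (4,2).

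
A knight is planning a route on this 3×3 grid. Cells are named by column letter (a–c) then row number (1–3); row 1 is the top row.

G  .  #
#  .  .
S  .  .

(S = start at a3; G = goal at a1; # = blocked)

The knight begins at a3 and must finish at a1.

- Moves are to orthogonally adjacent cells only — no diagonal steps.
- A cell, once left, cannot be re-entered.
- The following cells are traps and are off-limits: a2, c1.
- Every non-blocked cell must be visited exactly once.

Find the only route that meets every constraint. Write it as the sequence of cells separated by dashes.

a3 - b3 - c3 - c2 - b2 - b1 - a1

Need to visit all 7 open cells exactly once, starting at a3 and ending at a1.
Route from a3: right 2 to c3, up 1 to c2, left 1 to b2, up 1 to b1, left 1 to a1 — 6 moves in all.
Check: all 7 open cells covered.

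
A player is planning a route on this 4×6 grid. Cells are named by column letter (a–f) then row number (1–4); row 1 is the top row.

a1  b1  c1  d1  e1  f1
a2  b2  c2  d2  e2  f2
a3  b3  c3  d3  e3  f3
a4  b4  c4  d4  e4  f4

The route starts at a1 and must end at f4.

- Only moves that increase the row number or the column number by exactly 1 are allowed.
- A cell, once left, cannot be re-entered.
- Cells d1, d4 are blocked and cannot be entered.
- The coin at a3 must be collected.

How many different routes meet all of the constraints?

A right/down-only route from a1 to f4 makes exactly 3 down-moves and 5 right-moves in some order.
With no other constraints that would be C(8,3) = 56 routes.
Split at a3 and multiply the segment counts (each segment already excludes blocked cells): a1→a3: 1; a3→f4: 2; product = 2.
That gives 2 routes.

2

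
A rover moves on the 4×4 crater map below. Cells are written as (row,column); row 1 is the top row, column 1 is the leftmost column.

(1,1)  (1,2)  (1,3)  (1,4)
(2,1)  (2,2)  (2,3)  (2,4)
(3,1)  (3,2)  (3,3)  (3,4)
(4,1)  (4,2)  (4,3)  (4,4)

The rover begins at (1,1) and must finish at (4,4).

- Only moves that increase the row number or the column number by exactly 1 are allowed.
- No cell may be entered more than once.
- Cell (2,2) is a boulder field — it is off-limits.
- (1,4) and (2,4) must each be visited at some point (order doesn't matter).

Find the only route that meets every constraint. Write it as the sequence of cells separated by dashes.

(1,1) - (1,2) - (1,3) - (1,4) - (2,4) - (3,4) - (4,4)

Moves only go right or down, so the column and row indices never decrease.
Route from (1,1): 3× right (reaching (1,4)), 3× down (reaching (4,4)) — 6 moves in all.
Check: all required cells visited.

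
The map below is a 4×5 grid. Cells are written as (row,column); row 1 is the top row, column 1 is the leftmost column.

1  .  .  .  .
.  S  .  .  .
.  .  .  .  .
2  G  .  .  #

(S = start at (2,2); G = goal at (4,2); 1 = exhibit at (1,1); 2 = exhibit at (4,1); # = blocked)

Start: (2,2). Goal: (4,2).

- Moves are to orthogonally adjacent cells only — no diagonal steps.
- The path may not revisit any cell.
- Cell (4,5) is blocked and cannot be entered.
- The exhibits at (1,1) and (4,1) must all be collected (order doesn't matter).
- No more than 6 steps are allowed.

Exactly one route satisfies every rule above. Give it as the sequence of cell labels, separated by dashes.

The budget equals the shortest possible length, so every move has to be on a shortest route through the required cells.
Route from (2,2): up to (1,2), left to (1,1), 3× down (reaching (4,1)), right to (4,2) — 6 moves in all.
Check: all required cells visited; 6 ≤ 6 moves.

(2,2) - (1,2) - (1,1) - (2,1) - (3,1) - (4,1) - (4,2)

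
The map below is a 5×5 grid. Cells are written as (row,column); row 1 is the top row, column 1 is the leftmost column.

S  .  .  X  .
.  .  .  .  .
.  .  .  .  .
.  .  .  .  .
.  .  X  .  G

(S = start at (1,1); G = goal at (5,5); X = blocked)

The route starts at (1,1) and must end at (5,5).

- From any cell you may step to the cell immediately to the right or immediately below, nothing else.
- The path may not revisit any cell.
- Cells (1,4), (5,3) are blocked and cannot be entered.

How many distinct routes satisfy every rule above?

50

A right/down-only route from (1,1) to (5,5) makes exactly 4 down-moves and 4 right-moves in some order.
With no other constraints that would be C(8,4) = 70 routes.
Subtract routes through each blocked cell (inclusion–exclusion for overlaps): − through (1,4): 5 − through (5,3): 15 → 50.
That gives 50 routes.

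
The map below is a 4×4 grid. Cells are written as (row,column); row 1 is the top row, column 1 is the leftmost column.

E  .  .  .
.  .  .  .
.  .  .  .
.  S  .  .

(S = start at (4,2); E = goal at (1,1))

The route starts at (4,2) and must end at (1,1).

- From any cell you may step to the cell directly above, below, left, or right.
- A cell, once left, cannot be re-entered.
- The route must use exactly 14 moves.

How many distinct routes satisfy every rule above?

Need simple routes of exactly 14 moves from (4,2) to (1,1) (Manhattan distance 4, so 5 moves are spent on a detour and 5 undoing it).
Branch systematically from the start, pruning whenever the remaining move budget drops below the Manhattan distance to (1,1) or differs from it in parity. Grouping the completions by first move — via (3,2): 1; via (4,1): 8; via (4,3): 4 — and summing: 1 + 8 + 4 = 13.
That gives 13 routes.

13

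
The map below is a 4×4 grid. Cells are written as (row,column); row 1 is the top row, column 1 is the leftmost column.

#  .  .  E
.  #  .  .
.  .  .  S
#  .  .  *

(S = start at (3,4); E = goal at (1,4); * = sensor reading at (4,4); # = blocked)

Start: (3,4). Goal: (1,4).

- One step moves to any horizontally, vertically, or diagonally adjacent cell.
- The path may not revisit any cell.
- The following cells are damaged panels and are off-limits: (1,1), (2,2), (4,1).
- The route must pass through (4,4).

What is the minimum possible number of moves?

Any route passes through (4,4) somewhere between (3,4) and (1,4). Summing Chebyshev distances along the two legs ((3,4) → (4,4) → (1,4)) gives a lower bound of 1 + 3 = 4 moves.
A route of 4 moves achieves this: (3,4) → (4,4) → (3,3) → (2,3) → (1,4).
Since 4 matches the lower bound, it is optimal.

4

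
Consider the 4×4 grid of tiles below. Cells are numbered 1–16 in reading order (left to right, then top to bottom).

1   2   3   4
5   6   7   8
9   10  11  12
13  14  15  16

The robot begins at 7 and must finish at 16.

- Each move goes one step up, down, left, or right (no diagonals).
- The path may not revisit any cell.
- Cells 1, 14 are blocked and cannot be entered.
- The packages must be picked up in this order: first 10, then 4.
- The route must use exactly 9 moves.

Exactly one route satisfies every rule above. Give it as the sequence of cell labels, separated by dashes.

7 - 11 - 10 - 6 - 2 - 3 - 4 - 8 - 12 - 16

The waypoints must appear in the order 10, 4, with no cell reused.
Route from 7: down 1 to 11, left 1 to 10, up 2 to 2, right 2 to 4, down 3 to 16 — 9 moves in all.
Check: order respected (10 at step 2, 4 at step 6); 9 moves as required.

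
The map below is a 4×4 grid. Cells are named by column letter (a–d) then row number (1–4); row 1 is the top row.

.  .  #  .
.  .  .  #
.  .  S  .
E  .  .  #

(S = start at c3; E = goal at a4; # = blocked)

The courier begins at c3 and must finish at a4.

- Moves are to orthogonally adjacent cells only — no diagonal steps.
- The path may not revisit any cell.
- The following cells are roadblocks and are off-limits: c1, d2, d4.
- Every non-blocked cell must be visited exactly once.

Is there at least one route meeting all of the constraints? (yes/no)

Cell d3 has only one open neighbour but is neither the start nor the goal, so a Hamiltonian route would have to both enter and leave it through the same neighbour — impossible without revisiting.

no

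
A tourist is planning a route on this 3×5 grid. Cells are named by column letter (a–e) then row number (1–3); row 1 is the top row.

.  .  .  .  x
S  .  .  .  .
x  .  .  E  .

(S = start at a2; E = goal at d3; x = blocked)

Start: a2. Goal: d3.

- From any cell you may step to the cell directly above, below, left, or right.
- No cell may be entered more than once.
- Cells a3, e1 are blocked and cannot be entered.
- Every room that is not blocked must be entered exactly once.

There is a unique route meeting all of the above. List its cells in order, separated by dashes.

Need to visit all 13 open cells exactly once, starting at a2 and ending at d3.
Cell b3 has only two open neighbours (b2 and c3), so the path must pass straight through it: one of those is the cell it's entered from and the other is where it exits.
Route from a2: up to a1, right to b1, 2× down (reaching b3), right to c3, 2× up (reaching c1), right to d1, down to d2, right to e2, down to e3, left to d3 — 12 moves in all.
Check: all 13 open cells covered.

a2 - a1 - b1 - b2 - b3 - c3 - c2 - c1 - d1 - d2 - e2 - e3 - d3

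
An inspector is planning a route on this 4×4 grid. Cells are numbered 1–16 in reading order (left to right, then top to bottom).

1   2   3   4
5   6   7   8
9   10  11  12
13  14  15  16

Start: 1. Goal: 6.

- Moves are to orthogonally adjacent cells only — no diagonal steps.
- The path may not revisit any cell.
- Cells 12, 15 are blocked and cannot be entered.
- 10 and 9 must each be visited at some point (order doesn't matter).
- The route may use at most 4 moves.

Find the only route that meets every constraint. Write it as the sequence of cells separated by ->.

1 -> 5 -> 9 -> 10 -> 6

The 4-move cap with required stops at 10, 9 leaves no slack for detours.
Route from 1: 2× down (reaching 9), right to 10, up to 6 — 4 moves in all.
Check: all required cells visited; 4 ≤ 4 moves.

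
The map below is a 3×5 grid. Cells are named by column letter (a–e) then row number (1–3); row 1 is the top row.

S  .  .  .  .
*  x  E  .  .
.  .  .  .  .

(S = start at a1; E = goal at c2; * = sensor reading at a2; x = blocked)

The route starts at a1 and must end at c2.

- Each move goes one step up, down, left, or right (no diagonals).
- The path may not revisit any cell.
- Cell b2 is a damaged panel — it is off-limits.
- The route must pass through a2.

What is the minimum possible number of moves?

5

Any route passes through a2 somewhere between a1 and c2. Summing Manhattan distances along the two legs (a1 → a2 → c2) gives a lower bound of 1 + 2 = 3 moves.
That bound ignores the blocked cells. Measuring each leg by the fewest moves that actually steer around them (a1→a2: 1; a2→c2: 4) raises the lower bound to 5.
A route of 5 moves exists: a1 → a2 → a3 → b3 → c3 → c2.
Since 5 matches that lower bound, it is optimal.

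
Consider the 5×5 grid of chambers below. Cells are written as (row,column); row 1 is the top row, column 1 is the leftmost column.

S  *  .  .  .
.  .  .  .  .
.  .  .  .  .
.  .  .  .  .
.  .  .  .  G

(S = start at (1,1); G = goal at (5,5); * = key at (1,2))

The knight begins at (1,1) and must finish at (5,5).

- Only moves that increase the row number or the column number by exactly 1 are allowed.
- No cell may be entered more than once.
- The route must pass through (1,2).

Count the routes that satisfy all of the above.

35

A right/down-only route from (1,1) to (5,5) makes exactly 4 down-moves and 4 right-moves in some order.
With no other constraints that would be C(8,4) = 70 routes.
Split at (1,2) and multiply the segment counts: (1,1)→(1,2): 1; (1,2)→(5,5): 35; product = 35.
That gives 35 routes.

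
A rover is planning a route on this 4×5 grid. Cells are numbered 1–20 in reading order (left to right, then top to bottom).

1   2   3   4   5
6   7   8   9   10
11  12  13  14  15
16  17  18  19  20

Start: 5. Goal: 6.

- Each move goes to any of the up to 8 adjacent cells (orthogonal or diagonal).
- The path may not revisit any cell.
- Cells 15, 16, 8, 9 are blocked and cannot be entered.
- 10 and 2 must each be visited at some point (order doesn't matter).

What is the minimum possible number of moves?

Any route passes through 10 and 2 in some order between 5 and 6. Summing Chebyshev distances along each leg and taking the cheapest ordering (5 → 10 → 2 → 6) gives a lower bound of 1 + 3 + 1 = 5 moves.
A route of 5 moves achieves this: 5 → 10 → 4 → 3 → 2 → 6.
Since 5 matches the lower bound, it is optimal.

5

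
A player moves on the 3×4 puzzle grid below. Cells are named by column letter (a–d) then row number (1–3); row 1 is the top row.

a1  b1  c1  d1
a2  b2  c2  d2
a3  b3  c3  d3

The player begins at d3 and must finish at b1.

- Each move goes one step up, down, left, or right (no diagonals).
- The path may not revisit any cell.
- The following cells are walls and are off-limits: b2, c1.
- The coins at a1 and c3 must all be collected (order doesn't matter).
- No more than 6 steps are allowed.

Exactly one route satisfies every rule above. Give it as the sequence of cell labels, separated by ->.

d3 -> c3 -> b3 -> a3 -> a2 -> a1 -> b1

The budget equals the shortest possible length, so every move has to be on a shortest route through the required cells.
Route from d3: 3× left (reaching a3), 2× up (reaching a1), right to b1 — 6 moves in all.
Check: all required cells visited; 6 ≤ 6 moves.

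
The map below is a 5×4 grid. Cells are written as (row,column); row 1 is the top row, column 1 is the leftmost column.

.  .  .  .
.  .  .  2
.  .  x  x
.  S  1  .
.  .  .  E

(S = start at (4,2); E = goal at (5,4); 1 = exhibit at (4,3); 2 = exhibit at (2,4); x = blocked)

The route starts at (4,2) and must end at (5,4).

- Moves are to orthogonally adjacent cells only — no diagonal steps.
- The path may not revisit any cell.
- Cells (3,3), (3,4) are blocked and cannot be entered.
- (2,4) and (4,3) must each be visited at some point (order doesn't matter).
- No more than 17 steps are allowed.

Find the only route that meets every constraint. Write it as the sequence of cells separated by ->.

(4,2) -> (3,2) -> (2,2) -> (2,3) -> (2,4) -> (1,4) -> (1,3) -> (1,2) -> (1,1) -> (2,1) -> (3,1) -> (4,1) -> (5,1) -> (5,2) -> (5,3) -> (4,3) -> (4,4) -> (5,4)

Any route must reach (2,4) and (4,3) and still end at (5,4) within 17 moves, so the order of the required stops is forced.
Route from (4,2): up 2 to (2,2), right 2 to (2,4), up 1 to (1,4), left 3 to (1,1), down 4 to (5,1), right 2 to (5,3), up 1 to (4,3), right 1 to (4,4), down 1 to (5,4) — 17 moves in all.
Check: all required cells visited; 17 ≤ 17 moves.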